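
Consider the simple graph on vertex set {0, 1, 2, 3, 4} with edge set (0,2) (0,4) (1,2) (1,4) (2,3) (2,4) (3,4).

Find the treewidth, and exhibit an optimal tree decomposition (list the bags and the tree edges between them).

Treewidth 2.
Bags: B1 = {1, 2, 4}  B2 = {2, 3, 4}  B3 = {0, 2, 4}
Tree: B1–B2, B1–B3

Every bag has size at most 3, so the width is 3 − 1 = 2 and tw(G) ≤ 2. Conversely, {0, 2, 4} is a clique of size 3, and the vertices of any clique must share a bag in every tree decomposition; so some bag has ≥ 3 vertices and tw(G) ≥ 2. Combining the bounds, tw(G) = 2.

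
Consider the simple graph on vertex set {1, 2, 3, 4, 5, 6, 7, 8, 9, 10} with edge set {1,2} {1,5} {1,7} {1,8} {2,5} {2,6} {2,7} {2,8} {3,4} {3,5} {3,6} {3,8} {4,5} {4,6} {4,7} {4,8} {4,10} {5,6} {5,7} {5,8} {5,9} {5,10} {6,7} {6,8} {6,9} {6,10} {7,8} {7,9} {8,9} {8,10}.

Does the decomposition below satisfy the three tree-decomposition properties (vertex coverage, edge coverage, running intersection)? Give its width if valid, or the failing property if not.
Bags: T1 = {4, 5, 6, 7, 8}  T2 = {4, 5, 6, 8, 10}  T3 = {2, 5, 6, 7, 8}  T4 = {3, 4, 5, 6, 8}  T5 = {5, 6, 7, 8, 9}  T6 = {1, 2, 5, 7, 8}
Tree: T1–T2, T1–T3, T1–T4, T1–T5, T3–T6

Vertex coverage: the bags together contain {1, 2, 3, 4, 5, 6, 7, 8, 9, 10}, the full vertex set. Edge coverage: each edge of G has both endpoints in at least one bag. Running intersection: for every vertex, the bags containing it form a connected subtree. All three properties hold, so this is a valid tree decomposition of width max|bag| − 1 = 4, and hence tw(G) ≤ 4.

Yes; width 4.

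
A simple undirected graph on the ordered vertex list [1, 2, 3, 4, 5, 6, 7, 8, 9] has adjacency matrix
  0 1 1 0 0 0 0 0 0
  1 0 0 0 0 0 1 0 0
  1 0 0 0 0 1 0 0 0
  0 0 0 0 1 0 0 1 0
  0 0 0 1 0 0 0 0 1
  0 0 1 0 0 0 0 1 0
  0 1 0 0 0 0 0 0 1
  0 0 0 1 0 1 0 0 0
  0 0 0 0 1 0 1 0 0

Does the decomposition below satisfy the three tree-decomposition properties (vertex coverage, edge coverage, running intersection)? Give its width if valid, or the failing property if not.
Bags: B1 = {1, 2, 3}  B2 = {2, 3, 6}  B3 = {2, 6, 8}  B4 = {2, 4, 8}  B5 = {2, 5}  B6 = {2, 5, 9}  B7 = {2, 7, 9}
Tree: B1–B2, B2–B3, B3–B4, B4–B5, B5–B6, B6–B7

A tree decomposition must satisfy three properties: every vertex lies in some bag; for every edge, both endpoints lie together in some bag; and for every vertex, the bags containing it form a connected subtree. Here edge (4,5) lies in no bag, so the decomposition is invalid.

No — edge (4,5) lies in no bag.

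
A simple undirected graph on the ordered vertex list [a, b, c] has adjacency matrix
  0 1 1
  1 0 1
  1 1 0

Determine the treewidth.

2

A width-2 tree decomposition is:
Bags: B1 = {a, b, c}
Tree: (single bag)
With just one bag of size 3, the width is 3 − 1 = 2, so tw(G) ≤ 2. Conversely, {a, b, c} is a clique of size 3, and the vertices of any clique must share a bag in every tree decomposition; so some bag has ≥ 3 vertices and tw(G) ≥ 2. Combining the bounds, tw(G) = 2.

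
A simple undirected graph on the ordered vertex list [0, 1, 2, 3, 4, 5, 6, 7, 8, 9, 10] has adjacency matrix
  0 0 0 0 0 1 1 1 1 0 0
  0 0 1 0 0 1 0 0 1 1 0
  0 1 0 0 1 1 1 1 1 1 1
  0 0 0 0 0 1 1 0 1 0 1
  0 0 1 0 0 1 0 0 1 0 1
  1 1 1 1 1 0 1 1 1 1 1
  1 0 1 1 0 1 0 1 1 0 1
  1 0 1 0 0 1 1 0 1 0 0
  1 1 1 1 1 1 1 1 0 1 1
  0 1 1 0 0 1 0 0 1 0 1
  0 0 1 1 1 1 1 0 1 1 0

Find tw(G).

4

A width-4 tree decomposition is:
Bags: B1 = {2, 5, 8, 9, 10}  B2 = {2, 5, 6, 8, 10}  B3 = {2, 4, 5, 8, 10}  B4 = {2, 5, 6, 7, 8}  B5 = {0, 5, 6, 7, 8}  B6 = {3, 5, 6, 8, 10}  B7 = {1, 2, 5, 8, 9}
Tree: B1–B2, B1–B3, B2–B4, B4–B5, B2–B6, B1–B7
Every bag has size at most 5, so the width is 5 − 1 = 4 and tw(G) ≤ 4. For the lower bound, the 5 vertices {0, 5, 6, 7, 8} are pairwise adjacent, and any tree decomposition puts a clique entirely inside one bag — forcing width ≥ 4. The upper and lower bounds meet at 4, so that is the treewidth.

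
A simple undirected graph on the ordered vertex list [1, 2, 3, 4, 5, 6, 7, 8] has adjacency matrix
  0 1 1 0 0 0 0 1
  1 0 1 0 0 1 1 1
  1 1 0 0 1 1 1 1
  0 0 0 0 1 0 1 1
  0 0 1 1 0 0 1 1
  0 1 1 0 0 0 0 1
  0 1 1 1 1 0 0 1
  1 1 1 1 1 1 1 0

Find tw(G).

3

A width-3 tree decomposition is:
Bags: B1 = {3, 5, 7, 8}  B2 = {2, 3, 7, 8}  B3 = {1, 2, 3, 8}  B4 = {2, 3, 6, 8}  B5 = {4, 5, 7, 8}
Tree: B1–B2, B2–B3, B3–B4, B1–B5
Each bag holds 4 vertices, so the decomposition has width 3, which upper-bounds the treewidth. For the lower bound, the 4 vertices {1, 2, 3, 8} are pairwise adjacent, and any tree decomposition puts a clique entirely inside one bag — forcing width ≥ 3. The upper and lower bounds meet at 3, so that is the treewidth.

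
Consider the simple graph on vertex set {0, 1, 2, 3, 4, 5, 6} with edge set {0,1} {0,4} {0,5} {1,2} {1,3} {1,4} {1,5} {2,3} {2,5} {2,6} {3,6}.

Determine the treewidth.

A width-2 tree decomposition is:
Bags: B1 = {1, 2, 3}  B2 = {1, 2, 5}  B3 = {0, 1, 5}  B4 = {0, 1, 4}  B5 = {2, 3, 6}
Tree: B1–B2, B2–B3, B3–B4, B1–B5
The largest bag has 3 vertices, giving width 2; this decomposition certifies tw(G) ≤ 2. Conversely, {0, 1, 4} is a clique of size 3, and the vertices of any clique must share a bag in every tree decomposition; so some bag has ≥ 3 vertices and tw(G) ≥ 2. The upper and lower bounds meet at 2, so that is the treewidth.

2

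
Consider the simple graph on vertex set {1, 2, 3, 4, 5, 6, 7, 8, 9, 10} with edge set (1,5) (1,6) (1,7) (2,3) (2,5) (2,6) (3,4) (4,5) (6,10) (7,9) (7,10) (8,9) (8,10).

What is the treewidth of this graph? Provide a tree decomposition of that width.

Treewidth 2.
One optimal decomposition is:
Bags: B1 = {7, 8, 9}  B2 = {7, 8, 10}  B3 = {1, 7, 10}  B4 = {1, 6, 10}  B5 = {1, 5, 6}  B6 = {2, 5, 6}  B7 = {2, 4, 5}  B8 = {2, 3, 4}
Tree: B1–B2, B2–B3, B3–B4, B4–B5, B5–B6, B6–B7, B7–B8

Every bag has size at most 3, so the width is 3 − 1 = 2 and tw(G) ≤ 2. Since 9–8–10–7–9 is a cycle in G, G is not acyclic. Forests are exactly the graphs of treewidth ≤ 1, so tw(G) ≥ 2. Combining the bounds, tw(G) = 2.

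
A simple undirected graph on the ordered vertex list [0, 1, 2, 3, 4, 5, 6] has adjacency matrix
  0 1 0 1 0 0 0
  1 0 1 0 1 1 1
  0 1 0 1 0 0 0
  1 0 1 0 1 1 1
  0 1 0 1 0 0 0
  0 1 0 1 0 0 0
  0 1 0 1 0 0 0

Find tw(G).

A width-2 tree decomposition is:
Bags: B1 = {1, 3, 5}  B2 = {1, 3, 4}  B3 = {0, 1, 3}  B4 = {1, 2, 3}  B5 = {1, 3, 6}
Tree: B1–B2, B2–B3, B3–B4, B4–B5
Every bag has size at most 3, so the width is 3 − 1 = 2 and tw(G) ≤ 2. Since 1–5–3–4–1 is a cycle in G, G is not acyclic. Forests are exactly the graphs of treewidth ≤ 1, so tw(G) ≥ 2. Combining the bounds, tw(G) = 2.

2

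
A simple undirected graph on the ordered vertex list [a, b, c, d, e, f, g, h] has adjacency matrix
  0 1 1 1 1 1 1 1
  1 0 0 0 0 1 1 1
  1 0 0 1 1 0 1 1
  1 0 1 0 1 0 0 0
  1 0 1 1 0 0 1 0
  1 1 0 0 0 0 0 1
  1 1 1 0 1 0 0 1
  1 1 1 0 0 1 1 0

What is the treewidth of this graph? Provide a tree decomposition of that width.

Treewidth 3.
One such decomposition:
Bags: B1 = {a, c, g, h}  B2 = {a, c, e, g}  B3 = {a, c, d, e}  B4 = {a, b, g, h}  B5 = {a, b, f, h}
Tree: B1–B2, B2–B3, B1–B4, B4–B5

Each bag holds 4 vertices, so the decomposition has width 3, which upper-bounds the treewidth. For the lower bound, the 4 vertices {a, c, d, e} are pairwise adjacent, and any tree decomposition puts a clique entirely inside one bag — forcing width ≥ 3. Therefore the treewidth is 3.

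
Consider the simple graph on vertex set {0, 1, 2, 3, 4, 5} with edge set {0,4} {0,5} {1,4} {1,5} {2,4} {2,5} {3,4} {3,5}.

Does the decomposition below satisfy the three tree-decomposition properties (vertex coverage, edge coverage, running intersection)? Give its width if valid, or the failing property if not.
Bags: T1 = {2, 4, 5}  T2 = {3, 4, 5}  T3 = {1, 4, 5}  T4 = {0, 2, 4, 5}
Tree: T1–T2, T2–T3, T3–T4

A tree decomposition must satisfy three properties: every vertex lies in some bag; for every edge, both endpoints lie together in some bag; and for every vertex, the bags containing it form a connected subtree. Here bags containing vertex 2 are not connected in the tree, so the decomposition is invalid.

No — bags containing vertex 2 are not connected in the tree.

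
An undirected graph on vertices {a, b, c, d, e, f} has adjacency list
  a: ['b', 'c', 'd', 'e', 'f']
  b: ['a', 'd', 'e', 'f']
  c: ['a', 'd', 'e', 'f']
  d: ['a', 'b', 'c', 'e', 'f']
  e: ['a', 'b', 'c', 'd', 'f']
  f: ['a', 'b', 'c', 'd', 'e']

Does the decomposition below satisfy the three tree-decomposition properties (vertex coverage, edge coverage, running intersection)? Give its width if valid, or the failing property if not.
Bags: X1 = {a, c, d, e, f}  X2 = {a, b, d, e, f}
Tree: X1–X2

Vertex coverage: the bags together contain {a, b, c, d, e, f}, the full vertex set. Edge coverage: each edge of G has both endpoints in at least one bag. Running intersection: for every vertex, the bags containing it form a connected subtree. All three properties hold, so this is a valid tree decomposition of width max|bag| − 1 = 4, and hence tw(G) ≤ 4.

Yes; width 4.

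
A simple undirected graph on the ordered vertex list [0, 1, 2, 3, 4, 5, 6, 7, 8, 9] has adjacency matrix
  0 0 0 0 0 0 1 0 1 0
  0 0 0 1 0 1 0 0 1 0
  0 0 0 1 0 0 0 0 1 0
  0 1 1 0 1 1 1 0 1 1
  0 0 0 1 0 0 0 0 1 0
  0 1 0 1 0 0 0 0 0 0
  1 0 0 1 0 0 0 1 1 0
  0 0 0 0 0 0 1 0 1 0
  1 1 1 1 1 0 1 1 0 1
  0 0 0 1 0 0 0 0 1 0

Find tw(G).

2

A width-2 tree decomposition is:
Bags: B1 = {3, 6, 8}  B2 = {6, 7, 8}  B3 = {3, 4, 8}  B4 = {2, 3, 8}  B5 = {1, 3, 8}  B6 = {1, 3, 5}  B7 = {3, 8, 9}  B8 = {0, 6, 8}
Tree: B1–B2, B1–B3, B3–B4, B4–B5, B5–B6, B5–B7, B2–B8
The largest bag has 3 vertices, giving width 2; this decomposition certifies tw(G) ≤ 2. For the lower bound, the 3 vertices {0, 6, 8} are pairwise adjacent, and any tree decomposition puts a clique entirely inside one bag — forcing width ≥ 2. Combining the bounds, tw(G) = 2.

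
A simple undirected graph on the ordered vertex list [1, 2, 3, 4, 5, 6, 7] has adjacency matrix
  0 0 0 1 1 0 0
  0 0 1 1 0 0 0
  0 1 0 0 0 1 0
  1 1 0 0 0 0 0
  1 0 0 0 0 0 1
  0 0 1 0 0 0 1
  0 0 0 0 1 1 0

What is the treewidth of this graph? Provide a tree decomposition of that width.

Treewidth 2.
One optimal decomposition is:
Bags: B1 = {2, 3, 6}  B2 = {2, 4, 6}  B3 = {1, 4, 6}  B4 = {1, 5, 6}  B5 = {5, 6, 7}
Tree: B1–B2, B2–B3, B3–B4, B4–B5

The largest bag has 3 vertices, giving width 2; this decomposition certifies tw(G) ≤ 2. Since 6–3–2–4–1–5–7–6 is a cycle in G, G is not acyclic. Forests are exactly the graphs of treewidth ≤ 1, so tw(G) ≥ 2. The upper and lower bounds meet at 2, so that is the treewidth.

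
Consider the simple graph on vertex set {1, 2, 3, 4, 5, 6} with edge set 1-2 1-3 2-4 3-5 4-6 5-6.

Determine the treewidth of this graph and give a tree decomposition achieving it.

The largest bag has 3 vertices, giving width 2; this decomposition certifies tw(G) ≤ 2. The edges 6–4–2–1–3–5–6 form a cycle, so G is not a tree and its treewidth is at least 2. Therefore the treewidth is 2.

Treewidth 2.
One optimal decomposition is:
Bags: B1 = {2, 4, 6}  B2 = {1, 2, 6}  B3 = {1, 3, 6}  B4 = {3, 5, 6}
Tree: B1–B2, B2–B3, B3–B4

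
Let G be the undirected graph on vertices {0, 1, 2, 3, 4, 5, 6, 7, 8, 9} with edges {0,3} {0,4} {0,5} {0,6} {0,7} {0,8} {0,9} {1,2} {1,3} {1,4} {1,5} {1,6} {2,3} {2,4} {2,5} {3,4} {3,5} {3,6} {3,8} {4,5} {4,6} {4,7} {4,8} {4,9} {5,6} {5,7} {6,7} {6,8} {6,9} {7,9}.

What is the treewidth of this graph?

A width-4 tree decomposition is:
Bags: B1 = {0, 3, 4, 6, 8}  B2 = {0, 3, 4, 5, 6}  B3 = {0, 4, 5, 6, 7}  B4 = {1, 3, 4, 5, 6}  B5 = {0, 4, 6, 7, 9}  B6 = {1, 2, 3, 4, 5}
Tree: B1–B2, B2–B3, B2–B4, B3–B5, B4–B6
The largest bag has 5 vertices, giving width 4; this decomposition certifies tw(G) ≤ 4. For the lower bound, the 5 vertices {1, 2, 3, 4, 5} are pairwise adjacent, and any tree decomposition puts a clique entirely inside one bag — forcing width ≥ 4. Combining the bounds, tw(G) = 4.

4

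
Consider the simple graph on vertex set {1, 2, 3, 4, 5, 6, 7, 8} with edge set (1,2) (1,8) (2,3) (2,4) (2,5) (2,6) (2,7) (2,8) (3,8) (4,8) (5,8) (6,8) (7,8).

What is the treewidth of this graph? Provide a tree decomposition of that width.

Treewidth 2.
One optimal decomposition is:
Bags: B1 = {2, 3, 8}  B2 = {2, 5, 8}  B3 = {1, 2, 8}  B4 = {2, 6, 8}  B5 = {2, 7, 8}  B6 = {2, 4, 8}
Tree: B1–B2, B2–B3, B3–B4, B1–B5, B1–B6

Every bag has size at most 3, so the width is 3 − 1 = 2 and tw(G) ≤ 2. For the lower bound, the 3 vertices {1, 2, 8} are pairwise adjacent, and any tree decomposition puts a clique entirely inside one bag — forcing width ≥ 2. The upper and lower bounds meet at 2, so that is the treewidth.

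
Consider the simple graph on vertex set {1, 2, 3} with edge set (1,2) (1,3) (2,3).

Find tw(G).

A width-2 tree decomposition is:
Bags: B1 = {1, 2, 3}
Tree: (single bag)
With just one bag of size 3, the width is 3 − 1 = 2, so tw(G) ≤ 2. For the lower bound, the 3 vertices {1, 2, 3} are pairwise adjacent, and any tree decomposition puts a clique entirely inside one bag — forcing width ≥ 2. The upper and lower bounds meet at 2, so that is the treewidth.

2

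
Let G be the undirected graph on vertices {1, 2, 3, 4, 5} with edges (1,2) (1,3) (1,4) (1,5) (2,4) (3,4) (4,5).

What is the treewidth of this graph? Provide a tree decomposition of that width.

Every bag has size at most 3, so the width is 3 − 1 = 2 and tw(G) ≤ 2. On the other hand G contains the 3-clique {1, 2, 4}. A clique must lie in a single bag of any decomposition, so no decomposition can have width below 2. Therefore the treewidth is 2.

Treewidth 2.
One optimal decomposition is:
Bags: B1 = {1, 3, 4}  B2 = {1, 2, 4}  B3 = {1, 4, 5}
Tree: B1–B2, B2–B3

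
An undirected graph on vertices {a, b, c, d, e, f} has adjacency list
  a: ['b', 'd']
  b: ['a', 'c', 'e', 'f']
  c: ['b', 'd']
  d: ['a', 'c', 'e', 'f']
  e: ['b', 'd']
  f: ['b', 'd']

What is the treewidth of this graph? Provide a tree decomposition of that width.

Treewidth 2.
One such decomposition:
Bags: B1 = {b, d, f}  B2 = {a, b, d}  B3 = {b, c, d}  B4 = {b, d, e}
Tree: B1–B2, B2–B3, B3–B4

Every bag has size at most 3, so the width is 3 − 1 = 2 and tw(G) ≤ 2. Since f–d–a–b–f is a cycle in G, G is not acyclic. Forests are exactly the graphs of treewidth ≤ 1, so tw(G) ≥ 2. The upper and lower bounds meet at 2, so that is the treewidth.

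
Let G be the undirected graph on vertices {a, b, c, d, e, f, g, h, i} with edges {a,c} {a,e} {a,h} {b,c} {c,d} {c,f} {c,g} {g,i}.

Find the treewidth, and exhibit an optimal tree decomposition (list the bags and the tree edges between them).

Treewidth 1.
One such decomposition:
Bags: B1 = {g, i}  B2 = {c, g}  B3 = {a, c}  B4 = {b, c}  B5 = {a, e}  B6 = {c, d}  B7 = {c, f}  B8 = {a, h}
Tree: B1–B2, B2–B3, B3–B4, B3–B5, B4–B6, B3–B7, B3–B8

Each bag holds 2 vertices, so the decomposition has width 1, which upper-bounds the treewidth. Any graph with an edge has treewidth ≥ 1, and G has the edge g–i. Combining the bounds, tw(G) = 1.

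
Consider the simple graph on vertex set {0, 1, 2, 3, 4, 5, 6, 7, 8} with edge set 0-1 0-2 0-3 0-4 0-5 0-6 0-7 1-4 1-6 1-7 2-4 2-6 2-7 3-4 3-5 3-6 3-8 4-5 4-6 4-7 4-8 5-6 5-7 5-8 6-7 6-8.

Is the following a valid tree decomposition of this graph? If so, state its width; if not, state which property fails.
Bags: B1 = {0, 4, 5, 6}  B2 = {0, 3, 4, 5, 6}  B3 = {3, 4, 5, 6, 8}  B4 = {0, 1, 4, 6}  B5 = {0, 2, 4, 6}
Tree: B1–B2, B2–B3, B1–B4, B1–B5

A tree decomposition must satisfy three properties: every vertex lies in some bag; for every edge, both endpoints lie together in some bag; and for every vertex, the bags containing it form a connected subtree. Here vertex 7 appears in no bag, so the decomposition is invalid.

No — vertex 7 appears in no bag.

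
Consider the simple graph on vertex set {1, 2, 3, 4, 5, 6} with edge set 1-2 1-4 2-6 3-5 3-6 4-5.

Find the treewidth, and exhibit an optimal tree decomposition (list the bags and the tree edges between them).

The largest bag has 3 vertices, giving width 2; this decomposition certifies tw(G) ≤ 2. Since 2–6–3–5–4–1–2 is a cycle in G, G is not acyclic. Forests are exactly the graphs of treewidth ≤ 1, so tw(G) ≥ 2. Hence tw(G) = 2 exactly.

Treewidth 2.
Bags: B1 = {2, 3, 6}  B2 = {2, 3, 5}  B3 = {2, 4, 5}  B4 = {1, 2, 4}
Tree: B1–B2, B2–B3, B3–B4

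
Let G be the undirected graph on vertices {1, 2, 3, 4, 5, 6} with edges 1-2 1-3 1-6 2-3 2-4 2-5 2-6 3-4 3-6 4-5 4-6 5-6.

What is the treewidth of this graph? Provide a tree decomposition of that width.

Each bag holds 4 vertices, so the decomposition has width 3, which upper-bounds the treewidth. On the other hand G contains the 4-clique {1, 2, 3, 6}. A clique must lie in a single bag of any decomposition, so no decomposition can have width below 3. Therefore the treewidth is 3.

Treewidth 3.
Bags: B1 = {2, 4, 5, 6}  B2 = {2, 3, 4, 6}  B3 = {1, 2, 3, 6}
Tree: B1–B2, B2–B3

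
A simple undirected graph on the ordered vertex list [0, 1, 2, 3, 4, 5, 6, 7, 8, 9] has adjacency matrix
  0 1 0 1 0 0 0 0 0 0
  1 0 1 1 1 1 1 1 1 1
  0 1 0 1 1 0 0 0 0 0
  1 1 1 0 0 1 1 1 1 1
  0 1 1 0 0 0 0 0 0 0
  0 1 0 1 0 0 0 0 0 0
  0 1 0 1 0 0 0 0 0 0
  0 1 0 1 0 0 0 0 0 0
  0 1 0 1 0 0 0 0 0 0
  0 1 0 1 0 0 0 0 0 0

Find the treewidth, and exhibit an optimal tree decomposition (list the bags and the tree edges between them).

Treewidth 2.
Bags: B1 = {1, 3, 9}  B2 = {1, 3, 6}  B3 = {1, 2, 3}  B4 = {1, 2, 4}  B5 = {0, 1, 3}  B6 = {1, 3, 7}  B7 = {1, 3, 8}  B8 = {1, 3, 5}
Tree: B1–B2, B2–B3, B3–B4, B1–B5, B1–B6, B3–B7, B7–B8

Each bag holds 3 vertices, so the decomposition has width 2, which upper-bounds the treewidth. For the lower bound, the 3 vertices {0, 1, 3} are pairwise adjacent, and any tree decomposition puts a clique entirely inside one bag — forcing width ≥ 2. Combining the bounds, tw(G) = 2.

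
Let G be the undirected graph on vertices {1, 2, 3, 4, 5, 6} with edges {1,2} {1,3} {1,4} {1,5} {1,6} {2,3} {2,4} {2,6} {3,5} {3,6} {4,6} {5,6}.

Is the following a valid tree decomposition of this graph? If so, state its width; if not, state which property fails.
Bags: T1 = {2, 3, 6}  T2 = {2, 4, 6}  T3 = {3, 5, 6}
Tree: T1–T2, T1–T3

A tree decomposition must satisfy three properties: every vertex lies in some bag; for every edge, both endpoints lie together in some bag; and for every vertex, the bags containing it form a connected subtree. Here vertex 1 appears in no bag, so the decomposition is invalid.

No — vertex 1 appears in no bag.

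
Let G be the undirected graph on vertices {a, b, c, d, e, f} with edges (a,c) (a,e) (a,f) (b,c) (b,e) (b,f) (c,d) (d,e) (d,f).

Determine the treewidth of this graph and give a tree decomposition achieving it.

Treewidth 3.
One optimal decomposition is:
Bags: B1 = {a, c, e, f}  B2 = {c, d, e, f}  B3 = {b, c, e, f}
Tree: B1–B2, B2–B3

Every bag has size at most 4, so the width is 4 − 1 = 3 and tw(G) ≤ 3. For the lower bound: the 4 vertex sets {a,c}, {d,f}, {e}, {b} are disjoint, each induces a connected subgraph, and every pair is joined by at least one edge of G. Contracting each set to a single vertex therefore yields K_{4} as a minor, and since treewidth is minor-monotone, tw(G) ≥ tw(K_{4}) = 3. Combining the bounds, tw(G) = 3.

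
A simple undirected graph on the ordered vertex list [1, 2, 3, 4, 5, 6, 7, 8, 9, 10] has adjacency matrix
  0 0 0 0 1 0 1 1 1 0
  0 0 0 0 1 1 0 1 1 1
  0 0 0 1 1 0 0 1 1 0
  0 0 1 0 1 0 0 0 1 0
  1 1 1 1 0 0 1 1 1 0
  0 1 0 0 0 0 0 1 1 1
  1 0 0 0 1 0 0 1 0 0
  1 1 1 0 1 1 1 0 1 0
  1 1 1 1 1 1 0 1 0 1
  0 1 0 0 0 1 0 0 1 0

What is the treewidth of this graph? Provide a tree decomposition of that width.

Every bag has size at most 4, so the width is 4 − 1 = 3 and tw(G) ≤ 3. For the lower bound, the 4 vertices {2, 6, 9, 10} are pairwise adjacent, and any tree decomposition puts a clique entirely inside one bag — forcing width ≥ 3. The upper and lower bounds meet at 3, so that is the treewidth.

Treewidth 3.
One such decomposition:
Bags: B1 = {2, 5, 8, 9}  B2 = {2, 6, 8, 9}  B3 = {2, 6, 9, 10}  B4 = {3, 5, 8, 9}  B5 = {1, 5, 8, 9}  B6 = {1, 5, 7, 8}  B7 = {3, 4, 5, 9}
Tree: B1–B2, B2–B3, B1–B4, B1–B5, B5–B6, B4–B7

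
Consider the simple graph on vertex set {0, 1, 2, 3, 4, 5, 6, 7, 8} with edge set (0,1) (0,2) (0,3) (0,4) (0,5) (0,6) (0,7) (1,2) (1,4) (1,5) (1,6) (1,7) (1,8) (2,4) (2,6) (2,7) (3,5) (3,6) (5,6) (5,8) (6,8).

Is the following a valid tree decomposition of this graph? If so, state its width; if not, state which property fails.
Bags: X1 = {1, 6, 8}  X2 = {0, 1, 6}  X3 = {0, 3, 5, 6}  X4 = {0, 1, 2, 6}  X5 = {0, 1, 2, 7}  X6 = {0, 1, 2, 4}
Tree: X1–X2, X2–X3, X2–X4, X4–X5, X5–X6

No — edge (8,5) lies in no bag.

A tree decomposition must satisfy three properties: every vertex lies in some bag; for every edge, both endpoints lie together in some bag; and for every vertex, the bags containing it form a connected subtree. Here edge (8,5) lies in no bag, so the decomposition is invalid.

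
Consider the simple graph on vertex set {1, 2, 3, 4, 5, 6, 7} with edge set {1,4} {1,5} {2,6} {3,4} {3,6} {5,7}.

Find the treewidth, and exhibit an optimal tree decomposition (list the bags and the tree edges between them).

Every bag has size at most 2, so the width is 2 − 1 = 1 and tw(G) ≤ 1. Any graph with an edge has treewidth ≥ 1, and G has the edge 2–6. Hence tw(G) = 1 exactly.

Treewidth 1.
One such decomposition:
Bags: B1 = {2, 6}  B2 = {3, 6}  B3 = {3, 4}  B4 = {1, 4}  B5 = {1, 5}  B6 = {5, 7}
Tree: B1–B2, B2–B3, B3–B4, B4–B5, B5–B6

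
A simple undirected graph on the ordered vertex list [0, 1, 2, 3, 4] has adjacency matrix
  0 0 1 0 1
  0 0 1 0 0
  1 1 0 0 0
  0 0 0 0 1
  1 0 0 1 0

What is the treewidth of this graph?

1

A width-1 tree decomposition is:
Bags: B1 = {3, 4}  B2 = {0, 4}  B3 = {0, 2}  B4 = {1, 2}
Tree: B1–B2, B2–B3, B3–B4
The largest bag has 2 vertices, giving width 1; this decomposition certifies tw(G) ≤ 1. G has an edge, so its treewidth is at least 1. Hence tw(G) = 1 exactly.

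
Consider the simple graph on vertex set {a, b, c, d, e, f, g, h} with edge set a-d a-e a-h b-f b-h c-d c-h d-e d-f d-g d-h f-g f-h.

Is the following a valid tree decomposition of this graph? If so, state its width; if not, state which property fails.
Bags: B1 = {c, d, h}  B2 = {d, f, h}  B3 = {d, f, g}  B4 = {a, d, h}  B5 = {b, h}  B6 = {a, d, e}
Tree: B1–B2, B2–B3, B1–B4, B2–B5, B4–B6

No — edge (f,b) lies in no bag.

A tree decomposition must satisfy three properties: every vertex lies in some bag; for every edge, both endpoints lie together in some bag; and for every vertex, the bags containing it form a connected subtree. Here edge (f,b) lies in no bag, so the decomposition is invalid.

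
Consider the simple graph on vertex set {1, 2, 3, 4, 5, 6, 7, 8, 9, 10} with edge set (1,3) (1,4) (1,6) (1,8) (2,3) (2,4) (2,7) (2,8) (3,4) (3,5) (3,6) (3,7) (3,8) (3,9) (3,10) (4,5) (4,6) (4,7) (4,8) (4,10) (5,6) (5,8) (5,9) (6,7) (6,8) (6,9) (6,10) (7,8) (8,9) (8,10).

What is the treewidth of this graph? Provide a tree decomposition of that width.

The largest bag has 5 vertices, giving width 4; this decomposition certifies tw(G) ≤ 4. On the other hand G contains the 5-clique {3, 5, 6, 8, 9}. A clique must lie in a single bag of any decomposition, so no decomposition can have width below 4. Hence tw(G) = 4 exactly.

Treewidth 4.
One such decomposition:
Bags: B1 = {3, 4, 6, 8, 10}  B2 = {1, 3, 4, 6, 8}  B3 = {3, 4, 6, 7, 8}  B4 = {2, 3, 4, 7, 8}  B5 = {3, 4, 5, 6, 8}  B6 = {3, 5, 6, 8, 9}
Tree: B1–B2, B2–B3, B3–B4, B3–B5, B5–B6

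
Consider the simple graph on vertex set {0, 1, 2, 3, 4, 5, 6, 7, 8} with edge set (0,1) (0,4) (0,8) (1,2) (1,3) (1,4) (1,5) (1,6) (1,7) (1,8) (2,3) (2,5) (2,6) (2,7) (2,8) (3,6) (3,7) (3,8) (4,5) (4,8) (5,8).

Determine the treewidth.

A width-3 tree decomposition is:
Bags: B1 = {1, 2, 5, 8}  B2 = {1, 2, 3, 8}  B3 = {1, 2, 3, 6}  B4 = {1, 2, 3, 7}  B5 = {1, 4, 5, 8}  B6 = {0, 1, 4, 8}
Tree: B1–B2, B2–B3, B2–B4, B1–B5, B5–B6
The largest bag has 4 vertices, giving width 3; this decomposition certifies tw(G) ≤ 3. On the other hand G contains the 4-clique {0, 1, 4, 8}. A clique must lie in a single bag of any decomposition, so no decomposition can have width below 3. Therefore the treewidth is 3.

3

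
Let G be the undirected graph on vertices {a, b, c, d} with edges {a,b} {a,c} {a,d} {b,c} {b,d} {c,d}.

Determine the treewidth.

A width-3 tree decomposition is:
Bags: B1 = {a, b, c, d}
Tree: (single bag)
A single bag containing all 4 vertices is trivially a valid decomposition of width 3. On the other hand G contains the 4-clique {a, b, c, d}. A clique must lie in a single bag of any decomposition, so no decomposition can have width below 3. The upper and lower bounds meet at 3, so that is the treewidth.

3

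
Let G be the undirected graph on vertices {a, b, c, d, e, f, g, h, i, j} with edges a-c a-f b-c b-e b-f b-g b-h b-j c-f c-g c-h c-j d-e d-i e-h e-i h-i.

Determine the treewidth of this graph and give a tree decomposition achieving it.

Treewidth 2.
Bags: B1 = {b, c, h}  B2 = {b, c, g}  B3 = {b, e, h}  B4 = {e, h, i}  B5 = {d, e, i}  B6 = {b, c, j}  B7 = {b, c, f}  B8 = {a, c, f}
Tree: B1–B2, B1–B3, B3–B4, B4–B5, B1–B6, B6–B7, B7–B8

Each bag holds 3 vertices, so the decomposition has width 2, which upper-bounds the treewidth. Conversely, {d, e, i} is a clique of size 3, and the vertices of any clique must share a bag in every tree decomposition; so some bag has ≥ 3 vertices and tw(G) ≥ 2. Hence tw(G) = 2 exactly.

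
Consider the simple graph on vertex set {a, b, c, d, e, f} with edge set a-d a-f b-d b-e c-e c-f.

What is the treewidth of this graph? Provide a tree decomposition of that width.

Treewidth 2.
One optimal decomposition is:
Bags: B1 = {a, c, f}  B2 = {a, c, d}  B3 = {b, c, d}  B4 = {b, c, e}
Tree: B1–B2, B2–B3, B3–B4

Every bag has size at most 3, so the width is 3 − 1 = 2 and tw(G) ≤ 2. Since c–f–a–d–b–e–c is a cycle in G, G is not acyclic. Forests are exactly the graphs of treewidth ≤ 1, so tw(G) ≥ 2. The upper and lower bounds meet at 2, so that is the treewidth.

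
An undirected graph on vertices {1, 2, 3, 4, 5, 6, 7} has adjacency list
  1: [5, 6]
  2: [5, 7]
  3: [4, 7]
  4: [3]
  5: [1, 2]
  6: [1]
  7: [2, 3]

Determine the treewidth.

1

A width-1 tree decomposition is:
Bags: B1 = {1, 6}  B2 = {1, 5}  B3 = {2, 5}  B4 = {2, 7}  B5 = {3, 7}  B6 = {3, 4}
Tree: B1–B2, B2–B3, B3–B4, B4–B5, B5–B6
Every bag has size at most 2, so the width is 2 − 1 = 1 and tw(G) ≤ 1. Any graph with an edge has treewidth ≥ 1, and G has the edge 6–1. Combining the bounds, tw(G) = 1.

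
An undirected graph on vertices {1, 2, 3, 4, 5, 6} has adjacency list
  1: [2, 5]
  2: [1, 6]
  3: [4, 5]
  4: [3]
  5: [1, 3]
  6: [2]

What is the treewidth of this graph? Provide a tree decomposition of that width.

The largest bag has 2 vertices, giving width 1; this decomposition certifies tw(G) ≤ 1. Since G has at least one edge (e.g. 6–2), it is not an edgeless graph, so tw(G) ≥ 1. Combining the bounds, tw(G) = 1.

Treewidth 1.
Bags: B1 = {2, 6}  B2 = {1, 2}  B3 = {1, 5}  B4 = {3, 5}  B5 = {3, 4}
Tree: B1–B2, B2–B3, B3–B4, B4–B5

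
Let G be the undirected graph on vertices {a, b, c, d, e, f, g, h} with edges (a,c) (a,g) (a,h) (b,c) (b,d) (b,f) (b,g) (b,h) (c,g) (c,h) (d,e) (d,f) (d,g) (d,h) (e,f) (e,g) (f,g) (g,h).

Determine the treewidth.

3

A width-3 tree decomposition is:
Bags: B1 = {b, d, g, h}  B2 = {b, c, g, h}  B3 = {b, d, f, g}  B4 = {d, e, f, g}  B5 = {a, c, g, h}
Tree: B1–B2, B1–B3, B3–B4, B2–B5
Each bag holds 4 vertices, so the decomposition has width 3, which upper-bounds the treewidth. Conversely, {b, d, g, h} is a clique of size 4, and the vertices of any clique must share a bag in every tree decomposition; so some bag has ≥ 4 vertices and tw(G) ≥ 3. The upper and lower bounds meet at 3, so that is the treewidth.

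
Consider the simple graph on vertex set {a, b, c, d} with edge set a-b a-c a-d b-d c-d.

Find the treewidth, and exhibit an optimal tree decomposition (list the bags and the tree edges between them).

Each bag holds 3 vertices, so the decomposition has width 2, which upper-bounds the treewidth. For the lower bound, the 3 vertices {a, c, d} are pairwise adjacent, and any tree decomposition puts a clique entirely inside one bag — forcing width ≥ 2. Therefore the treewidth is 2.

Treewidth 2.
Bags: B1 = {a, c, d}  B2 = {a, b, d}
Tree: B1–B2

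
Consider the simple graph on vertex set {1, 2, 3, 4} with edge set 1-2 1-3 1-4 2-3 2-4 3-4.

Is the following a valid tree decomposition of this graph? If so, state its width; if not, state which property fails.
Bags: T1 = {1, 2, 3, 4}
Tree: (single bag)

Yes; width 3.

Every vertex of G appears in some bag (union = {1, 2, 3, 4}); every edge is covered by a bag; and for each vertex v the set of bags containing v is connected in the bag tree. The decomposition is therefore valid. The largest bag has 4 vertices, so the width is 3.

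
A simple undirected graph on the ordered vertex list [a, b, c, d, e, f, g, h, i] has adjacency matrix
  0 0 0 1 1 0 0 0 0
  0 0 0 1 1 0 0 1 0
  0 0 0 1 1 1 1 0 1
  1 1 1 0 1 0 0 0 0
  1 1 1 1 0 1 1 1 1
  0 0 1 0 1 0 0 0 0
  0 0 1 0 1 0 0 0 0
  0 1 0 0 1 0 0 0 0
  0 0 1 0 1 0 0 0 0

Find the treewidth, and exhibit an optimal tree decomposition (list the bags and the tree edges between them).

Every bag has size at most 3, so the width is 3 − 1 = 2 and tw(G) ≤ 2. On the other hand G contains the 3-clique {b, e, h}. A clique must lie in a single bag of any decomposition, so no decomposition can have width below 2. Therefore the treewidth is 2.

Treewidth 2.
Bags: B1 = {b, d, e}  B2 = {a, d, e}  B3 = {c, d, e}  B4 = {c, e, g}  B5 = {b, e, h}  B6 = {c, e, f}  B7 = {c, e, i}
Tree: B1–B2, B2–B3, B3–B4, B1–B5, B3–B6, B4–B7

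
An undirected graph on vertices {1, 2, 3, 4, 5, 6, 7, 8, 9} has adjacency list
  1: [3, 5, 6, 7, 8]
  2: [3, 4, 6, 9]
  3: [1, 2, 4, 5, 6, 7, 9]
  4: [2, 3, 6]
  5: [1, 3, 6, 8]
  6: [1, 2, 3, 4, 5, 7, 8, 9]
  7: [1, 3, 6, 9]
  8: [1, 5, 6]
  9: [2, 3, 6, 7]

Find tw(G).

A width-3 tree decomposition is:
Bags: B1 = {3, 6, 7, 9}  B2 = {1, 3, 6, 7}  B3 = {2, 3, 6, 9}  B4 = {2, 3, 4, 6}  B5 = {1, 3, 5, 6}  B6 = {1, 5, 6, 8}
Tree: B1–B2, B1–B3, B3–B4, B2–B5, B5–B6
The largest bag has 4 vertices, giving width 3; this decomposition certifies tw(G) ≤ 3. For the lower bound, the 4 vertices {1, 5, 6, 8} are pairwise adjacent, and any tree decomposition puts a clique entirely inside one bag — forcing width ≥ 3. The upper and lower bounds meet at 3, so that is the treewidth.

3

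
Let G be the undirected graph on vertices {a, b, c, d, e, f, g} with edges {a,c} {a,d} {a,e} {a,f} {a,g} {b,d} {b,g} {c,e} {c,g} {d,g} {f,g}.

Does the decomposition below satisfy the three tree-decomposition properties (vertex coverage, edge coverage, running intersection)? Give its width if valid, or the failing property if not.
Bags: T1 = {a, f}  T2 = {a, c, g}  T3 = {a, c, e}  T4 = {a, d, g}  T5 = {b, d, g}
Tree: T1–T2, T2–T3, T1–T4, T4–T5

A tree decomposition must satisfy three properties: every vertex lies in some bag; for every edge, both endpoints lie together in some bag; and for every vertex, the bags containing it form a connected subtree. Here edge (g,f) lies in no bag, so the decomposition is invalid.

No — edge (g,f) lies in no bag.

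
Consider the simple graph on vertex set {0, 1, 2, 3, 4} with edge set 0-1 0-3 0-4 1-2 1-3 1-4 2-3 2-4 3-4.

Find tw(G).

3

A width-3 tree decomposition is:
Bags: B1 = {0, 1, 3, 4}  B2 = {1, 2, 3, 4}
Tree: B1–B2
The largest bag has 4 vertices, giving width 3; this decomposition certifies tw(G) ≤ 3. Conversely, {0, 1, 3, 4} is a clique of size 4, and the vertices of any clique must share a bag in every tree decomposition; so some bag has ≥ 4 vertices and tw(G) ≥ 3. Hence tw(G) = 3 exactly.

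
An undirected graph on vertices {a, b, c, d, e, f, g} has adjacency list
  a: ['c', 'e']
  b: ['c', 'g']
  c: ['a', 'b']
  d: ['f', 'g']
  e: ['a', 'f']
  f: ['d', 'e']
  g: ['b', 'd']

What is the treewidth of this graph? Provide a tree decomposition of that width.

Treewidth 2.
One such decomposition:
Bags: B1 = {d, f, g}  B2 = {b, f, g}  B3 = {b, c, f}  B4 = {a, c, f}  B5 = {a, e, f}
Tree: B1–B2, B2–B3, B3–B4, B4–B5

Every bag has size at most 3, so the width is 3 − 1 = 2 and tw(G) ≤ 2. For the lower bound, G contains the cycle f–d–g–b–c–a–e–f, so G is not a forest; only forests have treewidth ≤ 1, hence tw(G) ≥ 2. Combining the bounds, tw(G) = 2.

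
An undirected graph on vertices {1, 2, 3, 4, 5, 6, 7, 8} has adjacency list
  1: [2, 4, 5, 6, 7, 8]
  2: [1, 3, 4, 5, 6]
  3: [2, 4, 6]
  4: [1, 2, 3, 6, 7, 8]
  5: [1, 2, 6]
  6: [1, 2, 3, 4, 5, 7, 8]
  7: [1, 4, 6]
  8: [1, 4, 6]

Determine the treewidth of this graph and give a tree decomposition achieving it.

Treewidth 3.
One optimal decomposition is:
Bags: B1 = {2, 3, 4, 6}  B2 = {1, 2, 4, 6}  B3 = {1, 2, 5, 6}  B4 = {1, 4, 6, 8}  B5 = {1, 4, 6, 7}
Tree: B1–B2, B2–B3, B2–B4, B4–B5

The largest bag has 4 vertices, giving width 3; this decomposition certifies tw(G) ≤ 3. On the other hand G contains the 4-clique {1, 4, 6, 8}. A clique must lie in a single bag of any decomposition, so no decomposition can have width below 3. Combining the bounds, tw(G) = 3.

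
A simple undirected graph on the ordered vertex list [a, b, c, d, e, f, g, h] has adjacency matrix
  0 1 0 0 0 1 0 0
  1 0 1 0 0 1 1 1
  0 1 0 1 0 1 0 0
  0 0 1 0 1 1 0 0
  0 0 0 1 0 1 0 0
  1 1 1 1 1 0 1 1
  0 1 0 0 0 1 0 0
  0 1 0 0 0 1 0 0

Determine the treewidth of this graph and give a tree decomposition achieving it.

Every bag has size at most 3, so the width is 3 − 1 = 2 and tw(G) ≤ 2. Conversely, {d, e, f} is a clique of size 3, and the vertices of any clique must share a bag in every tree decomposition; so some bag has ≥ 3 vertices and tw(G) ≥ 2. Hence tw(G) = 2 exactly.

Treewidth 2.
One optimal decomposition is:
Bags: B1 = {b, c, f}  B2 = {c, d, f}  B3 = {b, f, g}  B4 = {a, b, f}  B5 = {d, e, f}  B6 = {b, f, h}
Tree: B1–B2, B1–B3, B1–B4, B2–B5, B3–B6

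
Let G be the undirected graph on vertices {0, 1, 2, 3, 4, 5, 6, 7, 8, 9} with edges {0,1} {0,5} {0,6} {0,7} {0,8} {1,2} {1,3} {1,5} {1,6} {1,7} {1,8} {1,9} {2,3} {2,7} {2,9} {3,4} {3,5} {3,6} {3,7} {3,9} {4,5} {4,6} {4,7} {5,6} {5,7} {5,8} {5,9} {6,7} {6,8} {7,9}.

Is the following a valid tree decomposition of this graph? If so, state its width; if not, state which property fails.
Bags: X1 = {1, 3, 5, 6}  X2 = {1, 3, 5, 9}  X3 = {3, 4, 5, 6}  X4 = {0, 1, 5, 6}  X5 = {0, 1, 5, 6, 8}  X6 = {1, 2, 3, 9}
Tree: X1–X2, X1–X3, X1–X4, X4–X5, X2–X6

No — vertex 7 appears in no bag.

A tree decomposition must satisfy three properties: every vertex lies in some bag; for every edge, both endpoints lie together in some bag; and for every vertex, the bags containing it form a connected subtree. Here vertex 7 appears in no bag, so the decomposition is invalid.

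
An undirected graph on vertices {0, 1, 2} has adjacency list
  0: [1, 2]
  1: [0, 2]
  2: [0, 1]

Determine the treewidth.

2

A width-2 tree decomposition is:
Bags: B1 = {0, 1, 2}
Tree: (single bag)
With just one bag of size 3, the width is 3 − 1 = 2, so tw(G) ≤ 2. On the other hand G contains the 3-clique {0, 1, 2}. A clique must lie in a single bag of any decomposition, so no decomposition can have width below 2. Hence tw(G) = 2 exactly.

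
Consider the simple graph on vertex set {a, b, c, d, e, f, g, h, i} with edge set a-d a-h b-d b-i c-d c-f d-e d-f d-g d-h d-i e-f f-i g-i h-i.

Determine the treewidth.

A width-2 tree decomposition is:
Bags: B1 = {d, f, i}  B2 = {d, e, f}  B3 = {d, h, i}  B4 = {b, d, i}  B5 = {d, g, i}  B6 = {a, d, h}  B7 = {c, d, f}
Tree: B1–B2, B1–B3, B1–B4, B3–B5, B3–B6, B2–B7
Every bag has size at most 3, so the width is 3 − 1 = 2 and tw(G) ≤ 2. For the lower bound, the 3 vertices {d, e, f} are pairwise adjacent, and any tree decomposition puts a clique entirely inside one bag — forcing width ≥ 2. The upper and lower bounds meet at 2, so that is the treewidth.

2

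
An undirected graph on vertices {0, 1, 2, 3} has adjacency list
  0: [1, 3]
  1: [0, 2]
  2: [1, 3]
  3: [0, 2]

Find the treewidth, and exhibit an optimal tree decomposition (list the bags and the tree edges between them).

Treewidth 2.
Bags: B1 = {1, 2, 3}  B2 = {0, 1, 3}
Tree: B1–B2

Every bag has size at most 3, so the width is 3 − 1 = 2 and tw(G) ≤ 2. For the lower bound, G contains the cycle 1–2–3–0–1, so G is not a forest; only forests have treewidth ≤ 1, hence tw(G) ≥ 2. Combining the bounds, tw(G) = 2.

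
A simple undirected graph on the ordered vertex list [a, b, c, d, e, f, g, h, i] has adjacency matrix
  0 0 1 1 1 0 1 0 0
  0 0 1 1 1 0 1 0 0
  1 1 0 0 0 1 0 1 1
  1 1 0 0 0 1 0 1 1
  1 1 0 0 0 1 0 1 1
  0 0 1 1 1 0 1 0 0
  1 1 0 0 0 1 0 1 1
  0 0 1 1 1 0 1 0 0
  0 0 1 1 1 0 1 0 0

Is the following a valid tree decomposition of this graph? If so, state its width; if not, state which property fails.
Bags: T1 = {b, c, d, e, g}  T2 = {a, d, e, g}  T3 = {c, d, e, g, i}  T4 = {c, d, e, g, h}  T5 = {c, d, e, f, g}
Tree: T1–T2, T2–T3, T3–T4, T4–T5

No — edge (c,a) lies in no bag.

A tree decomposition must satisfy three properties: every vertex lies in some bag; for every edge, both endpoints lie together in some bag; and for every vertex, the bags containing it form a connected subtree. Here edge (c,a) lies in no bag, so the decomposition is invalid.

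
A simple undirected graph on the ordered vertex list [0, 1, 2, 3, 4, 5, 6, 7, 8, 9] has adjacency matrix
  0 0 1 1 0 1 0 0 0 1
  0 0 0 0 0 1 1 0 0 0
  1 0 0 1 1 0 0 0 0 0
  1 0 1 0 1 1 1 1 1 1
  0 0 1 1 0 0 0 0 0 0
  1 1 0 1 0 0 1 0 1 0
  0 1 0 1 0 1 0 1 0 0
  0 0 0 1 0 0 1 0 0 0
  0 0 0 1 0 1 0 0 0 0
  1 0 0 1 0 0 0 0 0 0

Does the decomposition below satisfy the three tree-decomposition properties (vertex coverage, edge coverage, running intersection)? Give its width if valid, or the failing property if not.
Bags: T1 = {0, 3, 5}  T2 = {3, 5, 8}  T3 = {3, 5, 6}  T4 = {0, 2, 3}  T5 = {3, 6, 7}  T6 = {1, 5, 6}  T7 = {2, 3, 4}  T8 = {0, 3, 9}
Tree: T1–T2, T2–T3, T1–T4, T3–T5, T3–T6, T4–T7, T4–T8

Yes; width 2.

Vertex coverage: the bags together contain {0, 1, 2, 3, 4, 5, 6, 7, 8, 9}, the full vertex set. Edge coverage: each edge of G has both endpoints in at least one bag. Running intersection: for every vertex, the bags containing it form a connected subtree. All three properties hold, so this is a valid tree decomposition of width max|bag| − 1 = 2, and hence tw(G) ≤ 2.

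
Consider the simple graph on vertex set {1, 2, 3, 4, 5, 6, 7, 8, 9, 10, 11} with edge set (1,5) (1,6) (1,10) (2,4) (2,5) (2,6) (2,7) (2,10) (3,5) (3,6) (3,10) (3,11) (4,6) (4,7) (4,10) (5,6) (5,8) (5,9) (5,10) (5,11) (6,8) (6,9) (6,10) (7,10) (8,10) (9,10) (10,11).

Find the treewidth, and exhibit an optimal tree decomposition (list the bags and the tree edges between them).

Every bag has size at most 4, so the width is 4 − 1 = 3 and tw(G) ≤ 3. On the other hand G contains the 4-clique {2, 4, 6, 10}. A clique must lie in a single bag of any decomposition, so no decomposition can have width below 3. Hence tw(G) = 3 exactly.

Treewidth 3.
One optimal decomposition is:
Bags: B1 = {1, 5, 6, 10}  B2 = {3, 5, 6, 10}  B3 = {2, 5, 6, 10}  B4 = {5, 6, 8, 10}  B5 = {2, 4, 6, 10}  B6 = {3, 5, 10, 11}  B7 = {5, 6, 9, 10}  B8 = {2, 4, 7, 10}
Tree: B1–B2, B2–B3, B1–B4, B3–B5, B2–B6, B1–B7, B5–B8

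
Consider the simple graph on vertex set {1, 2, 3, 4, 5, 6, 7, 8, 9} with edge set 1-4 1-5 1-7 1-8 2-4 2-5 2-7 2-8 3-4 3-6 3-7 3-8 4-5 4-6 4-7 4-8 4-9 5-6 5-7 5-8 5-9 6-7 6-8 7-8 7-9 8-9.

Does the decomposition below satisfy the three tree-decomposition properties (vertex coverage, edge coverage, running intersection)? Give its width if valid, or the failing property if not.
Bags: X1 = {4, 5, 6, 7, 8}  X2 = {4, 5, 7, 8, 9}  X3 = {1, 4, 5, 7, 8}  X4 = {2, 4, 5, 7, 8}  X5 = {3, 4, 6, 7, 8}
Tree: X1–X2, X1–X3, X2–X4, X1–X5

Checking the three conditions: (i) the bags cover all of {1, 2, 3, 4, 5, 6, 7, 8, 9}; (ii) for each edge, some bag contains both endpoints; (iii) the bags containing any fixed vertex form a subtree. All hold, so the decomposition is valid with width 5 − 1 = 4.

Yes; width 4.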